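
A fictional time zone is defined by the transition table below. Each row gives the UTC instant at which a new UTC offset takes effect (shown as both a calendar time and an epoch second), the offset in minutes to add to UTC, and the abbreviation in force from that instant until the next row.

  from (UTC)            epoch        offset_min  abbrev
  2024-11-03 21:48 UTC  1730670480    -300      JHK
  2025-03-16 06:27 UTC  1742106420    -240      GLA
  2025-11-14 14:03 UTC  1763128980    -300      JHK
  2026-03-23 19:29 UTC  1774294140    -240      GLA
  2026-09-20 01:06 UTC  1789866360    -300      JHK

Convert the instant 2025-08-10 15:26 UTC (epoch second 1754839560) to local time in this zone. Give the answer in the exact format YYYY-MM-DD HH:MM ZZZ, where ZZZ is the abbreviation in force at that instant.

2025-08-10 11:26 GLA

Query: 2025-08-10 15:26 UTC
Rule 2/5 (GLA, -04:00): 2025-03-16 06:27 UTC ≤ query < 2025-11-14 14:03 UTC
15·60 + 26 - 240 = 686 min
686 = 0·1440 + 686; 686 = 11·60 + 26 → 11:26, same day
→ 2025-08-10 11:26 GLA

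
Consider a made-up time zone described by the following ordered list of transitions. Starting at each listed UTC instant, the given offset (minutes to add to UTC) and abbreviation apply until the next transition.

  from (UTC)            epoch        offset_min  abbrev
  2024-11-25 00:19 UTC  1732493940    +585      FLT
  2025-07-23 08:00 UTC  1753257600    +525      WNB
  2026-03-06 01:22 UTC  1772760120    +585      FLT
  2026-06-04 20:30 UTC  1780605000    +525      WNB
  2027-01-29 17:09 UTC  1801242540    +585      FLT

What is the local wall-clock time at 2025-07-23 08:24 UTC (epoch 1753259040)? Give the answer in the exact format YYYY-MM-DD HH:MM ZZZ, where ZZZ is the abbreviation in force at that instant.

2025-07-23 17:09 WNB

Query: 2025-07-23 08:24 UTC
Rule 2/5 (WNB, +08:45): 2025-07-23 08:00 UTC ≤ query < 2026-03-06 01:22 UTC
8·60 + 24 + 525 = 1029 min
1029 = 0·1440 + 1029; 1029 = 17·60 + 9 → 17:09, same day
→ 2025-07-23 17:09 WNB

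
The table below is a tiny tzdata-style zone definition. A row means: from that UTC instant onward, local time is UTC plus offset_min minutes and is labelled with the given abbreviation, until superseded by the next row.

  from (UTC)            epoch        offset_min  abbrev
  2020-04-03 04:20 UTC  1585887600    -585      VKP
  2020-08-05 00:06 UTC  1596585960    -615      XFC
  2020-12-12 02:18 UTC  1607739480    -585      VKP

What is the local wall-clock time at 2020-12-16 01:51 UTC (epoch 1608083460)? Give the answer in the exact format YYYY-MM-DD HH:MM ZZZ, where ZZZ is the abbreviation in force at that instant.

2020-12-15 16:06 VKP

Query: 2020-12-16 01:51 UTC
Rule 3/3 (VKP, -09:45): 2020-12-12 02:18 UTC ≤ query < +∞
1·60 + 51 - 585 = -474 min
-474 = -1·1440 + 966; 966 = 16·60 + 6 → 16:06, 2020-12-16 - 1 day = 2020-12-15
→ 2020-12-15 16:06 VKP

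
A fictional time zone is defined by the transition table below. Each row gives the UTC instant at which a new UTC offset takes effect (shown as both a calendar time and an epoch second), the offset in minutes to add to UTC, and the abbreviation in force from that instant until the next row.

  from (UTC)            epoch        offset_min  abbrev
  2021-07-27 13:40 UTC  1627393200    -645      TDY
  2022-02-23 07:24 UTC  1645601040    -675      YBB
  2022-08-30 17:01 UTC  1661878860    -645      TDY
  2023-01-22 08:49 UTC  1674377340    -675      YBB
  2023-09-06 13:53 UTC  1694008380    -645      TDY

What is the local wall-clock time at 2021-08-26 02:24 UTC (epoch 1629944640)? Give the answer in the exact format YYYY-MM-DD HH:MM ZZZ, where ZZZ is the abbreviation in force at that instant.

Query: 2021-08-26 02:24 UTC
Rule 1/5 (TDY, -10:45): 2021-07-27 13:40 UTC ≤ query < 2022-02-23 07:24 UTC
2·60 + 24 - 645 = -501 min
-501 = -1·1440 + 939; 939 = 15·60 + 39 → 15:39, 2021-08-26 - 1 day = 2021-08-25
→ 2021-08-25 15:39 TDY

2021-08-25 15:39 TDY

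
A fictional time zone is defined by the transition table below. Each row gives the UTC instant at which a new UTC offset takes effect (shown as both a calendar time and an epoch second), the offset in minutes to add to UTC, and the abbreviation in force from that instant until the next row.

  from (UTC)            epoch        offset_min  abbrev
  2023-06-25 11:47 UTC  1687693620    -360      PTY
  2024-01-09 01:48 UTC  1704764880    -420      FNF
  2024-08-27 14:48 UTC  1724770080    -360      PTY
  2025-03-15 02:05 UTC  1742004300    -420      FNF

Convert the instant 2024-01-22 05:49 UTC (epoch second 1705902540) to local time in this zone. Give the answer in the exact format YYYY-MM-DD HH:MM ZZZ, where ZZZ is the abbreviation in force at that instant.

Query: 2024-01-22 05:49 UTC
Rule 2/4 (FNF, -07:00): 2024-01-09 01:48 UTC ≤ query < 2024-08-27 14:48 UTC
5·60 + 49 - 420 = -71 min
-71 = -1·1440 + 1369; 1369 = 22·60 + 49 → 22:49, 2024-01-22 - 1 day = 2024-01-21
→ 2024-01-21 22:49 FNF

2024-01-21 22:49 FNF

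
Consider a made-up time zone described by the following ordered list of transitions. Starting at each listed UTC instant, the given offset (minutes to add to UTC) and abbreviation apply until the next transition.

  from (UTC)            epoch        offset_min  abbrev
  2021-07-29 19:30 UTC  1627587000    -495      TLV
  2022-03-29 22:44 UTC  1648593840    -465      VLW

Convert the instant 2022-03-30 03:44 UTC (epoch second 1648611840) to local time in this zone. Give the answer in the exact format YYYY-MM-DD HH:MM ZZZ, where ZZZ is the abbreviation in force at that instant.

2022-03-29 19:59 VLW

Query: 2022-03-30 03:44 UTC
Rule 2/2 (VLW, -07:45): 2022-03-29 22:44 UTC ≤ query < +∞
3·60 + 44 - 465 = -241 min
-241 = -1·1440 + 1199; 1199 = 19·60 + 59 → 19:59, 2022-03-30 - 1 day = 2022-03-29
→ 2022-03-29 19:59 VLW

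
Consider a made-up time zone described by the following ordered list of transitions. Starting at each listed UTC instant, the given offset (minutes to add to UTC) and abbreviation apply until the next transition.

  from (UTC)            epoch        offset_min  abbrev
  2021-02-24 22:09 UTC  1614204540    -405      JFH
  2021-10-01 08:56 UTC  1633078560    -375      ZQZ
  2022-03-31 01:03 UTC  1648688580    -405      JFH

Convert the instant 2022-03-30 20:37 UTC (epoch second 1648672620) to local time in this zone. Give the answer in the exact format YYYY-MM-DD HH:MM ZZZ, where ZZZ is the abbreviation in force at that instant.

2022-03-30 14:22 ZQZ

Query: 2022-03-30 20:37 UTC
Rule 2/3 (ZQZ, -06:15): 2021-10-01 08:56 UTC ≤ query < 2022-03-31 01:03 UTC
20·60 + 37 - 375 = 862 min
862 = 0·1440 + 862; 862 = 14·60 + 22 → 14:22, same day
→ 2022-03-30 14:22 ZQZ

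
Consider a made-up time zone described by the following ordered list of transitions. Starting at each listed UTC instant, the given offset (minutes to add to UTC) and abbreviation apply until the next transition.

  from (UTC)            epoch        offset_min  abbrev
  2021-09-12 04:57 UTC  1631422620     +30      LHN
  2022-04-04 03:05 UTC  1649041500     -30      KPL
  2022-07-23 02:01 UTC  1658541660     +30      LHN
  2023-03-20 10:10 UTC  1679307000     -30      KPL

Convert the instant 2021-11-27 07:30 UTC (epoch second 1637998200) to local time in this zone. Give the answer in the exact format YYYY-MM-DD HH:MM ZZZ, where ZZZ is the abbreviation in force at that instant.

Query: 2021-11-27 07:30 UTC
Rule 1/4 (LHN, +00:30): 2021-09-12 04:57 UTC ≤ query < 2022-04-04 03:05 UTC
7·60 + 30 + 30 = 480 min
480 = 0·1440 + 480; 480 = 8·60 + 0 → 08:00, same day
→ 2021-11-27 08:00 LHN

2021-11-27 08:00 LHN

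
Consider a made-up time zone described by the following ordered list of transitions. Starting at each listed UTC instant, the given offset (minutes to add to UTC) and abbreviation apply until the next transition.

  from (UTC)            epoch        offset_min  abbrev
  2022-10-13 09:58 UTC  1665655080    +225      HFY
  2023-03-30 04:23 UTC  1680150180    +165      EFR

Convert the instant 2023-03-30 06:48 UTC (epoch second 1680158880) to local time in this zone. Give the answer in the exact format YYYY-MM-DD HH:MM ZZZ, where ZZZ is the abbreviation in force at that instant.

2023-03-30 09:33 EFR

Query: 2023-03-30 06:48 UTC
Rule 2/2 (EFR, +02:45): 2023-03-30 04:23 UTC ≤ query < +∞
6·60 + 48 + 165 = 573 min
573 = 0·1440 + 573; 573 = 9·60 + 33 → 09:33, same day
→ 2023-03-30 09:33 EFR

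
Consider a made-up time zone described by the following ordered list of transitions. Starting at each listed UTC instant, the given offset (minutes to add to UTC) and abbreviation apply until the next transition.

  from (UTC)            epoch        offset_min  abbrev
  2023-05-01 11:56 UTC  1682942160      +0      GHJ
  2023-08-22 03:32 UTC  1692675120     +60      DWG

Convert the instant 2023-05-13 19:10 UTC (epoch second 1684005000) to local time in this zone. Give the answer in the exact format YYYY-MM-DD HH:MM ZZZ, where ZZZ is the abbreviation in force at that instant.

Query: 2023-05-13 19:10 UTC
Rule 1/2 (GHJ, +00:00): 2023-05-01 11:56 UTC ≤ query < 2023-08-22 03:32 UTC
19·60 + 10 + 0 = 1150 min
1150 = 0·1440 + 1150; 1150 = 19·60 + 10 → 19:10, same day
→ 2023-05-13 19:10 GHJ

2023-05-13 19:10 GHJ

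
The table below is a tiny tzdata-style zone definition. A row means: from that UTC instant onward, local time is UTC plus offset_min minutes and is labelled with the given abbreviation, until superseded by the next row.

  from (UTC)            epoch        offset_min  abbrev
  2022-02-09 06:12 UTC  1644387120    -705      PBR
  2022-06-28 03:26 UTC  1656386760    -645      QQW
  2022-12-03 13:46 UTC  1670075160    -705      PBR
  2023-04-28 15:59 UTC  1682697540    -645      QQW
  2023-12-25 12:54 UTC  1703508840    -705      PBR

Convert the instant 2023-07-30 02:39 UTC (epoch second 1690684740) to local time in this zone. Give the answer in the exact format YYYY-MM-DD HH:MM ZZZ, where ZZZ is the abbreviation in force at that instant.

Query: 2023-07-30 02:39 UTC
Rule 4/5 (QQW, -10:45): 2023-04-28 15:59 UTC ≤ query < 2023-12-25 12:54 UTC
2·60 + 39 - 645 = -486 min
-486 = -1·1440 + 954; 954 = 15·60 + 54 → 15:54, 2023-07-30 - 1 day = 2023-07-29
→ 2023-07-29 15:54 QQW

2023-07-29 15:54 QQW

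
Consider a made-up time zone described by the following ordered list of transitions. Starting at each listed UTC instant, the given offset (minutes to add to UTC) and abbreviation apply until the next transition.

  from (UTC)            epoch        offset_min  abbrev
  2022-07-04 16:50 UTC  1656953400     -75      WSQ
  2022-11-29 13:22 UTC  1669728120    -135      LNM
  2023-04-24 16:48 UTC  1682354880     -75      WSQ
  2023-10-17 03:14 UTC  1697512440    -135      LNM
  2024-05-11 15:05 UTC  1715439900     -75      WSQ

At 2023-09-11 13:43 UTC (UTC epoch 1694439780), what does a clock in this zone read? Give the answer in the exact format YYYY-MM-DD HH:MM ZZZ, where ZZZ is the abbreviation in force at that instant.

2023-09-11 12:28 WSQ

Query: 2023-09-11 13:43 UTC
Rule 3/5 (WSQ, -01:15): 2023-04-24 16:48 UTC ≤ query < 2023-10-17 03:14 UTC
13·60 + 43 - 75 = 748 min
748 = 0·1440 + 748; 748 = 12·60 + 28 → 12:28, same day
→ 2023-09-11 12:28 WSQ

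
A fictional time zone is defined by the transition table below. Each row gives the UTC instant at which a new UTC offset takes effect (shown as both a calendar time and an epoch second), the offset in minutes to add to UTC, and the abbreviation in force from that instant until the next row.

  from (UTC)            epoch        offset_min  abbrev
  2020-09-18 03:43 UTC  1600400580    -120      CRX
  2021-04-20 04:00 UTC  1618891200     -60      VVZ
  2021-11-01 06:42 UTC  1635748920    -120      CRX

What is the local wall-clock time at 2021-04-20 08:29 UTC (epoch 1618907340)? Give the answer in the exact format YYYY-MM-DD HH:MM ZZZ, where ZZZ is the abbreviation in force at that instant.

Query: 2021-04-20 08:29 UTC
Rule 2/3 (VVZ, -01:00): 2021-04-20 04:00 UTC ≤ query < 2021-11-01 06:42 UTC
8·60 + 29 - 60 = 449 min
449 = 0·1440 + 449; 449 = 7·60 + 29 → 07:29, same day
→ 2021-04-20 07:29 VVZ

2021-04-20 07:29 VVZ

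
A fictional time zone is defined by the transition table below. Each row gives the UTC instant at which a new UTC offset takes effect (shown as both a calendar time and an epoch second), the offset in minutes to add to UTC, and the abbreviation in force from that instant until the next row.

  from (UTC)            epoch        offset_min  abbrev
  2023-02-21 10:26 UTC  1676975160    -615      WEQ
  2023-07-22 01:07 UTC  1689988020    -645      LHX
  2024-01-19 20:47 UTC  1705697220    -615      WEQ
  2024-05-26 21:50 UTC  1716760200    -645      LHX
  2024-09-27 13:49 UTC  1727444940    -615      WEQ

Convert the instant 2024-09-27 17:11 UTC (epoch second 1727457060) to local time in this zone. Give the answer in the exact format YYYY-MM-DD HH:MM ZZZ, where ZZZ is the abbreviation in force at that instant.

2024-09-27 06:56 WEQ

Query: 2024-09-27 17:11 UTC
Rule 5/5 (WEQ, -10:15): 2024-09-27 13:49 UTC ≤ query < +∞
17·60 + 11 - 615 = 416 min
416 = 0·1440 + 416; 416 = 6·60 + 56 → 06:56, same day
→ 2024-09-27 06:56 WEQ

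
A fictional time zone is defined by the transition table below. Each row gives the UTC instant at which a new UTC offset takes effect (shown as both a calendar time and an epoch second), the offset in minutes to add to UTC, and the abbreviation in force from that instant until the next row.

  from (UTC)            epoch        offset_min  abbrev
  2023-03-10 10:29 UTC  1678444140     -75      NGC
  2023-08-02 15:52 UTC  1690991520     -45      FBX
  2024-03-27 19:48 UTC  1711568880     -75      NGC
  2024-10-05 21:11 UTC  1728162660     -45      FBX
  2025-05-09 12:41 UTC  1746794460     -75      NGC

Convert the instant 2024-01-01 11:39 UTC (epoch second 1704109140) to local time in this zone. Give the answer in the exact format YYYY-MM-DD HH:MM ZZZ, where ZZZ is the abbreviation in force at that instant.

2024-01-01 10:54 FBX

Query: 2024-01-01 11:39 UTC
Rule 2/5 (FBX, -00:45): 2023-08-02 15:52 UTC ≤ query < 2024-03-27 19:48 UTC
11·60 + 39 - 45 = 654 min
654 = 0·1440 + 654; 654 = 10·60 + 54 → 10:54, same day
→ 2024-01-01 10:54 FBX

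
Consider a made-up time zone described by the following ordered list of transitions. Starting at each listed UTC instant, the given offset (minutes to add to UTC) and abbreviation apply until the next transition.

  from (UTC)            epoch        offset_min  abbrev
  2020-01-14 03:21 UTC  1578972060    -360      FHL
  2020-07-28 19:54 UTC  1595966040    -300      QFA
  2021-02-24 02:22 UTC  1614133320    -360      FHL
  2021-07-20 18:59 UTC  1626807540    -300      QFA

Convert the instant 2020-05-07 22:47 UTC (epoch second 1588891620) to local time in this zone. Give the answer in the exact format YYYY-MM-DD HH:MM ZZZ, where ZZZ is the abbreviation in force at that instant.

Query: 2020-05-07 22:47 UTC
Rule 1/4 (FHL, -06:00): 2020-01-14 03:21 UTC ≤ query < 2020-07-28 19:54 UTC
22·60 + 47 - 360 = 1007 min
1007 = 0·1440 + 1007; 1007 = 16·60 + 47 → 16:47, same day
→ 2020-05-07 16:47 FHL

2020-05-07 16:47 FHL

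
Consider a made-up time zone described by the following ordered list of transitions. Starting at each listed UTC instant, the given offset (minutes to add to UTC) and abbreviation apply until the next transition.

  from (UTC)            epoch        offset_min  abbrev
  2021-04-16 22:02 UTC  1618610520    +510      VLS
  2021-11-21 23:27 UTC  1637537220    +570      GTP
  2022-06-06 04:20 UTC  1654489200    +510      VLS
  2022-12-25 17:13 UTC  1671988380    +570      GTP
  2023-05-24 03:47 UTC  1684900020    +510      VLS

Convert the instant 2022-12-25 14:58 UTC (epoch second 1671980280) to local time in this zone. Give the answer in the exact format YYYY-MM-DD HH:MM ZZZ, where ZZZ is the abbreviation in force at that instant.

2022-12-25 23:28 VLS

Query: 2022-12-25 14:58 UTC
Rule 3/5 (VLS, +08:30): 2022-06-06 04:20 UTC ≤ query < 2022-12-25 17:13 UTC
14·60 + 58 + 510 = 1408 min
1408 = 0·1440 + 1408; 1408 = 23·60 + 28 → 23:28, same day
→ 2022-12-25 23:28 VLS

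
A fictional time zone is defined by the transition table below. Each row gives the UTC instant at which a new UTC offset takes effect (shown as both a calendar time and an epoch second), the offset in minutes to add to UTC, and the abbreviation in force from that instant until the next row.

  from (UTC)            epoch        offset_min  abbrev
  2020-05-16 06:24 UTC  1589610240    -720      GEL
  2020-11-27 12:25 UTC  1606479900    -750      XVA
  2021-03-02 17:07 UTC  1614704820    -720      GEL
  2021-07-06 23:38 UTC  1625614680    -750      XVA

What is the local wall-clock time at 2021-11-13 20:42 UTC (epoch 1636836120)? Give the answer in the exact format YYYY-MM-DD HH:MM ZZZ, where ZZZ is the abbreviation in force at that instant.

Query: 2021-11-13 20:42 UTC
Rule 4/4 (XVA, -12:30): 2021-07-06 23:38 UTC ≤ query < +∞
20·60 + 42 - 750 = 492 min
492 = 0·1440 + 492; 492 = 8·60 + 12 → 08:12, same day
→ 2021-11-13 08:12 XVA

2021-11-13 08:12 XVA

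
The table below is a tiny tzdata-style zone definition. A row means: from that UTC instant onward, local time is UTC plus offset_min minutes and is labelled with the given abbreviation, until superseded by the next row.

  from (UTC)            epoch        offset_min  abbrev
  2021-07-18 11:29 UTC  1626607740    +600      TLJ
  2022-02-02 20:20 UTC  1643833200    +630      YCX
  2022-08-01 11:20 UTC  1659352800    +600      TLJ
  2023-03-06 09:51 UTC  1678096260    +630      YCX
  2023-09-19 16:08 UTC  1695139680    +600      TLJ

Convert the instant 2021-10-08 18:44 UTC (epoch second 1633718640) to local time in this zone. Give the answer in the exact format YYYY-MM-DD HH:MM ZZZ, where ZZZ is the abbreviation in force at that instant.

2021-10-09 04:44 TLJ

Query: 2021-10-08 18:44 UTC
Rule 1/5 (TLJ, +10:00): 2021-07-18 11:29 UTC ≤ query < 2022-02-02 20:20 UTC
18·60 + 44 + 600 = 1724 min
1724 = 1·1440 + 284; 284 = 4·60 + 44 → 04:44, 2021-10-08 + 1 day = 2021-10-09
→ 2021-10-09 04:44 TLJ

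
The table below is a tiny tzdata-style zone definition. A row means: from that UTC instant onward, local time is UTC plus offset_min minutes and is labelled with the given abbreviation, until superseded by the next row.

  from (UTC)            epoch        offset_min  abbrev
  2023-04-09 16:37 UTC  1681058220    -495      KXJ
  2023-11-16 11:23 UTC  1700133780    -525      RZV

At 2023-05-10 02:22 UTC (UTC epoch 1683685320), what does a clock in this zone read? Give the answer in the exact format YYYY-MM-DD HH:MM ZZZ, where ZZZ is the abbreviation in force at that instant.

Query: 2023-05-10 02:22 UTC
Rule 1/2 (KXJ, -08:15): 2023-04-09 16:37 UTC ≤ query < 2023-11-16 11:23 UTC
2·60 + 22 - 495 = -353 min
-353 = -1·1440 + 1087; 1087 = 18·60 + 7 → 18:07, 2023-05-10 - 1 day = 2023-05-09
→ 2023-05-09 18:07 KXJ

2023-05-09 18:07 KXJ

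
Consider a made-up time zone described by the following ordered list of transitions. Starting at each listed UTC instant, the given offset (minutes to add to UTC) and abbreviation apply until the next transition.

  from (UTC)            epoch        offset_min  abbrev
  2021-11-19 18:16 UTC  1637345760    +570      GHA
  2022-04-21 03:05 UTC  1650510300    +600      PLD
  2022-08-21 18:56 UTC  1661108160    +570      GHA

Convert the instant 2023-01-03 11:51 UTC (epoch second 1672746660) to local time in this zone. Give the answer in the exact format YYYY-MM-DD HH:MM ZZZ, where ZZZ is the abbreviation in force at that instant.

Query: 2023-01-03 11:51 UTC
Rule 3/3 (GHA, +09:30): 2022-08-21 18:56 UTC ≤ query < +∞
11·60 + 51 + 570 = 1281 min
1281 = 0·1440 + 1281; 1281 = 21·60 + 21 → 21:21, same day
→ 2023-01-03 21:21 GHA

2023-01-03 21:21 GHA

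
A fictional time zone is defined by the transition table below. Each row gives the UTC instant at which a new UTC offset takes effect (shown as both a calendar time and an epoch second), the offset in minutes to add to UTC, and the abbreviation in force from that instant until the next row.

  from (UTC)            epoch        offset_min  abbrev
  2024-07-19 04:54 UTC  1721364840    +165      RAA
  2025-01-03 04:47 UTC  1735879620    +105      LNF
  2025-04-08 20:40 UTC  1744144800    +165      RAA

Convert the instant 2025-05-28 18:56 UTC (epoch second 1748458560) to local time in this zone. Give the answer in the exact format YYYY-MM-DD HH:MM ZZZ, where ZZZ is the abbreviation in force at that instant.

2025-05-28 21:41 RAA

Query: 2025-05-28 18:56 UTC
Rule 3/3 (RAA, +02:45): 2025-04-08 20:40 UTC ≤ query < +∞
18·60 + 56 + 165 = 1301 min
1301 = 0·1440 + 1301; 1301 = 21·60 + 41 → 21:41, same day
→ 2025-05-28 21:41 RAA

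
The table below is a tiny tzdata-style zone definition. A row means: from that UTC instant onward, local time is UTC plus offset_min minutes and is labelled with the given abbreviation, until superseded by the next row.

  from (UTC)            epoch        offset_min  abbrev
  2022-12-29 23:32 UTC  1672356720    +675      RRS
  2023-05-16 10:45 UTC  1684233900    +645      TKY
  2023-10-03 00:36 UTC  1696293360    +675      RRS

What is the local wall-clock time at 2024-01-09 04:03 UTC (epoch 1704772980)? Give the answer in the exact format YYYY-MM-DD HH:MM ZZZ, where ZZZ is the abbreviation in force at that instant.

Query: 2024-01-09 04:03 UTC
Rule 3/3 (RRS, +11:15): 2023-10-03 00:36 UTC ≤ query < +∞
4·60 + 3 + 675 = 918 min
918 = 0·1440 + 918; 918 = 15·60 + 18 → 15:18, same day
→ 2024-01-09 15:18 RRS

2024-01-09 15:18 RRS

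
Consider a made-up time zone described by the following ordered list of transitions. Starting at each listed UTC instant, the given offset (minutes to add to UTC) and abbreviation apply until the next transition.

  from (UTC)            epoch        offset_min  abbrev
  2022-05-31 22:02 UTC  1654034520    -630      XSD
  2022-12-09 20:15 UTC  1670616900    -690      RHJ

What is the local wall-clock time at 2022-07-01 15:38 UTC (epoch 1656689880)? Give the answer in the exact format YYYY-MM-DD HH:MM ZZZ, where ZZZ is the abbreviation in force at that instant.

Query: 2022-07-01 15:38 UTC
Rule 1/2 (XSD, -10:30): 2022-05-31 22:02 UTC ≤ query < 2022-12-09 20:15 UTC
15·60 + 38 - 630 = 308 min
308 = 0·1440 + 308; 308 = 5·60 + 8 → 05:08, same day
→ 2022-07-01 05:08 XSD

2022-07-01 05:08 XSD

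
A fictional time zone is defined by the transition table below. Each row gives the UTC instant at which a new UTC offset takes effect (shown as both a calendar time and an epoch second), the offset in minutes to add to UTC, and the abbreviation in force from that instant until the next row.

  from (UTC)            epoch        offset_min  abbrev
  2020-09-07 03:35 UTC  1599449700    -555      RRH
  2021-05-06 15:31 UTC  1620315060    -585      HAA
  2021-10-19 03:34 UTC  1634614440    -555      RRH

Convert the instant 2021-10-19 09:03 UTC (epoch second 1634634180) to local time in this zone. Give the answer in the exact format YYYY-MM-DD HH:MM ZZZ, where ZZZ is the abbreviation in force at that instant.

Query: 2021-10-19 09:03 UTC
Rule 3/3 (RRH, -09:15): 2021-10-19 03:34 UTC ≤ query < +∞
9·60 + 3 - 555 = -12 min
-12 = -1·1440 + 1428; 1428 = 23·60 + 48 → 23:48, 2021-10-19 - 1 day = 2021-10-18
→ 2021-10-18 23:48 RRH

2021-10-18 23:48 RRH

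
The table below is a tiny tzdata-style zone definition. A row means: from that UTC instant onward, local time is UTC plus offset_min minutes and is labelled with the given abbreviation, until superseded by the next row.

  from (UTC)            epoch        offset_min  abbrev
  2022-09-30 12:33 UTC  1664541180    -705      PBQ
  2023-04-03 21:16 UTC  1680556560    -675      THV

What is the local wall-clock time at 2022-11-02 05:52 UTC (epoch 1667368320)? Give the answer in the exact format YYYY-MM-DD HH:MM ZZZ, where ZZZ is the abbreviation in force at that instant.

Query: 2022-11-02 05:52 UTC
Rule 1/2 (PBQ, -11:45): 2022-09-30 12:33 UTC ≤ query < 2023-04-03 21:16 UTC
5·60 + 52 - 705 = -353 min
-353 = -1·1440 + 1087; 1087 = 18·60 + 7 → 18:07, 2022-11-02 - 1 day = 2022-11-01
→ 2022-11-01 18:07 PBQ

2022-11-01 18:07 PBQ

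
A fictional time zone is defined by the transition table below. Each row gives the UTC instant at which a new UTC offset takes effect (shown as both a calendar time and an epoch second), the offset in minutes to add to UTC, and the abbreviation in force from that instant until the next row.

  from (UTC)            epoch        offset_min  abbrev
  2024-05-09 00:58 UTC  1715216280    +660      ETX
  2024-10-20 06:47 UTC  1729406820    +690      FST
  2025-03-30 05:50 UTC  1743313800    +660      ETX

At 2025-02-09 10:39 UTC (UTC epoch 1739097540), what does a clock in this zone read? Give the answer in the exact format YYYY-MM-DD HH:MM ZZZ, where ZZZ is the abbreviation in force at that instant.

Query: 2025-02-09 10:39 UTC
Rule 2/3 (FST, +11:30): 2024-10-20 06:47 UTC ≤ query < 2025-03-30 05:50 UTC
10·60 + 39 + 690 = 1329 min
1329 = 0·1440 + 1329; 1329 = 22·60 + 9 → 22:09, same day
→ 2025-02-09 22:09 FST

2025-02-09 22:09 FST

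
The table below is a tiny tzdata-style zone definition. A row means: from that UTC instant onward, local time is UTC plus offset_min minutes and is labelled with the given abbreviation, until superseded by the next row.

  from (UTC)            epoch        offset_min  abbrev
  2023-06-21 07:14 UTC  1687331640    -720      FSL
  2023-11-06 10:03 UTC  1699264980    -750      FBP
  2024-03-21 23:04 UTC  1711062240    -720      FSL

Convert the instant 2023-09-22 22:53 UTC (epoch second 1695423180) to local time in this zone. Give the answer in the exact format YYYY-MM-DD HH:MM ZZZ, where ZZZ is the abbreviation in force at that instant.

Query: 2023-09-22 22:53 UTC
Rule 1/3 (FSL, -12:00): 2023-06-21 07:14 UTC ≤ query < 2023-11-06 10:03 UTC
22·60 + 53 - 720 = 653 min
653 = 0·1440 + 653; 653 = 10·60 + 53 → 10:53, same day
→ 2023-09-22 10:53 FSL

2023-09-22 10:53 FSL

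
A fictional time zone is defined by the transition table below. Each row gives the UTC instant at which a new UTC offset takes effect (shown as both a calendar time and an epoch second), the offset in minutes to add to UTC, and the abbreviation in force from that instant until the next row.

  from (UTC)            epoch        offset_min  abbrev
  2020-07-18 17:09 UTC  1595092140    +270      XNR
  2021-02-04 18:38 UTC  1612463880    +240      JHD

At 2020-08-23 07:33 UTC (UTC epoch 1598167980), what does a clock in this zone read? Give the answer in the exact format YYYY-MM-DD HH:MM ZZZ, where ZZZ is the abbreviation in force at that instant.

2020-08-23 12:03 XNR

Query: 2020-08-23 07:33 UTC
Rule 1/2 (XNR, +04:30): 2020-07-18 17:09 UTC ≤ query < 2021-02-04 18:38 UTC
7·60 + 33 + 270 = 723 min
723 = 0·1440 + 723; 723 = 12·60 + 3 → 12:03, same day
→ 2020-08-23 12:03 XNR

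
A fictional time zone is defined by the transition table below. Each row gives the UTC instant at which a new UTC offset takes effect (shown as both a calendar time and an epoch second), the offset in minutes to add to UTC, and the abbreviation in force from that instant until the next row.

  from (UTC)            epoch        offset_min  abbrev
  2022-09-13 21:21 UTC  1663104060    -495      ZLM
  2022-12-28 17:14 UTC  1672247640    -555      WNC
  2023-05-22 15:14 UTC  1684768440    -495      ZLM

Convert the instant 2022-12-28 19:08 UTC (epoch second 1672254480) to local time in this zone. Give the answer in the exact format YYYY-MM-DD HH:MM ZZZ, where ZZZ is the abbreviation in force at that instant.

2022-12-28 09:53 WNC

Query: 2022-12-28 19:08 UTC
Rule 2/3 (WNC, -09:15): 2022-12-28 17:14 UTC ≤ query < 2023-05-22 15:14 UTC
19·60 + 8 - 555 = 593 min
593 = 0·1440 + 593; 593 = 9·60 + 53 → 09:53, same day
→ 2022-12-28 09:53 WNC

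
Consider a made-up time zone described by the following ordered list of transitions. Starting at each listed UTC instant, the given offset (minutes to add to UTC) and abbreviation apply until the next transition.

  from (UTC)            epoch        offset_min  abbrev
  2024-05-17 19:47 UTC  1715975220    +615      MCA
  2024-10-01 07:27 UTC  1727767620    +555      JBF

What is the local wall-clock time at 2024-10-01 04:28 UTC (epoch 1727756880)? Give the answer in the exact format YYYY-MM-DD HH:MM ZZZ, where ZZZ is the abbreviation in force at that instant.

2024-10-01 14:43 MCA

Query: 2024-10-01 04:28 UTC
Rule 1/2 (MCA, +10:15): 2024-05-17 19:47 UTC ≤ query < 2024-10-01 07:27 UTC
4·60 + 28 + 615 = 883 min
883 = 0·1440 + 883; 883 = 14·60 + 43 → 14:43, same day
→ 2024-10-01 14:43 MCA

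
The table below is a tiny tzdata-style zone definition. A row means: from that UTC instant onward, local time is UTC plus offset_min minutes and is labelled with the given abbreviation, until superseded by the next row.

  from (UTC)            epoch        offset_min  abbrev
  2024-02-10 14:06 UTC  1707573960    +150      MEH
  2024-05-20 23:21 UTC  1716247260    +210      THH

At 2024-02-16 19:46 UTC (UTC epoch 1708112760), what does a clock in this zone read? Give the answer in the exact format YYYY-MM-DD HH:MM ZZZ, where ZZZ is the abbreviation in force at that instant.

Query: 2024-02-16 19:46 UTC
Rule 1/2 (MEH, +02:30): 2024-02-10 14:06 UTC ≤ query < 2024-05-20 23:21 UTC
19·60 + 46 + 150 = 1336 min
1336 = 0·1440 + 1336; 1336 = 22·60 + 16 → 22:16, same day
→ 2024-02-16 22:16 MEH

2024-02-16 22:16 MEH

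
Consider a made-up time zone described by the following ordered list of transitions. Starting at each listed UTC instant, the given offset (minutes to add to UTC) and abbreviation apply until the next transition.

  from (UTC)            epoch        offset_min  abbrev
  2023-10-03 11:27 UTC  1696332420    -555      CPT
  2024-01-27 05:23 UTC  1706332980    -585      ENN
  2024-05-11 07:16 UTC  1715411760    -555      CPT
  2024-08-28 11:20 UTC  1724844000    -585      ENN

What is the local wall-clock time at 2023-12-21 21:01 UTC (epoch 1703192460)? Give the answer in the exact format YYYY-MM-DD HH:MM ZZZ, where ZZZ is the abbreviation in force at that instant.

2023-12-21 11:46 CPT

Query: 2023-12-21 21:01 UTC
Rule 1/4 (CPT, -09:15): 2023-10-03 11:27 UTC ≤ query < 2024-01-27 05:23 UTC
21·60 + 1 - 555 = 706 min
706 = 0·1440 + 706; 706 = 11·60 + 46 → 11:46, same day
→ 2023-12-21 11:46 CPT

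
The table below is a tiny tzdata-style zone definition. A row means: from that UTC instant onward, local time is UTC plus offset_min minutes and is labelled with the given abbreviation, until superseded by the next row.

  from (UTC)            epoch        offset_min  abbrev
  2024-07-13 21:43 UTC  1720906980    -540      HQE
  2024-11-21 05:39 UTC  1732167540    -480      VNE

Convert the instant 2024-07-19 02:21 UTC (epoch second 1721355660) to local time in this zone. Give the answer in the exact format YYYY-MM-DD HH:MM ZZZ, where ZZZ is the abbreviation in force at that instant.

2024-07-18 17:21 HQE

Query: 2024-07-19 02:21 UTC
Rule 1/2 (HQE, -09:00): 2024-07-13 21:43 UTC ≤ query < 2024-11-21 05:39 UTC
2·60 + 21 - 540 = -399 min
-399 = -1·1440 + 1041; 1041 = 17·60 + 21 → 17:21, 2024-07-19 - 1 day = 2024-07-18
→ 2024-07-18 17:21 HQE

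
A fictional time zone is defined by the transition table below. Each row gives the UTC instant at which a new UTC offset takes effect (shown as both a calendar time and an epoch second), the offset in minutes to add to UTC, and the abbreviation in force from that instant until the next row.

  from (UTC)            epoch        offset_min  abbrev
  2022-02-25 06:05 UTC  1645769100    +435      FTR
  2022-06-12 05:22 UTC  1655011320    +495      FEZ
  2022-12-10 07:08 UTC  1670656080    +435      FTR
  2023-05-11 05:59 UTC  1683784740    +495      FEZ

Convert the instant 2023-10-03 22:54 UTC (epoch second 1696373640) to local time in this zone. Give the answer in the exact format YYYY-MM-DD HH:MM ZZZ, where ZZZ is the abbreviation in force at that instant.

2023-10-04 07:09 FEZ

Query: 2023-10-03 22:54 UTC
Rule 4/4 (FEZ, +08:15): 2023-05-11 05:59 UTC ≤ query < +∞
22·60 + 54 + 495 = 1869 min
1869 = 1·1440 + 429; 429 = 7·60 + 9 → 07:09, 2023-10-03 + 1 day = 2023-10-04
→ 2023-10-04 07:09 FEZ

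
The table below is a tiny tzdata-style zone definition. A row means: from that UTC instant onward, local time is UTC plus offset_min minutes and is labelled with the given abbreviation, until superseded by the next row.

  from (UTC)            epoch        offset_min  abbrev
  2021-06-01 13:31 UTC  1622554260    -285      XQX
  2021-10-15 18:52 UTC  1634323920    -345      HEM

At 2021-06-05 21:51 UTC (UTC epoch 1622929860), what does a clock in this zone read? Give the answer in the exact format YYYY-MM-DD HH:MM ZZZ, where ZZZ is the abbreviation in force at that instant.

2021-06-05 17:06 XQX

Query: 2021-06-05 21:51 UTC
Rule 1/2 (XQX, -04:45): 2021-06-01 13:31 UTC ≤ query < 2021-10-15 18:52 UTC
21·60 + 51 - 285 = 1026 min
1026 = 0·1440 + 1026; 1026 = 17·60 + 6 → 17:06, same day
→ 2021-06-05 17:06 XQX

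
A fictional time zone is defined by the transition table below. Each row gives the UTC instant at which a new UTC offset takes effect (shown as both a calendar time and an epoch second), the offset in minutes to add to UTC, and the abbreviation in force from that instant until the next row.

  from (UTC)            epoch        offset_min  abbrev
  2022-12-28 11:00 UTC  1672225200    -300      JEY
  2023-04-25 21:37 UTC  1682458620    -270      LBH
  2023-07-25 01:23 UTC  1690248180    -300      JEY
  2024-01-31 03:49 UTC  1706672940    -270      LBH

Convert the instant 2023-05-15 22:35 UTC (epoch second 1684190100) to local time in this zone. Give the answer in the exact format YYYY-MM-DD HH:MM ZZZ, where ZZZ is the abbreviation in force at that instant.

2023-05-15 18:05 LBH

Query: 2023-05-15 22:35 UTC
Rule 2/4 (LBH, -04:30): 2023-04-25 21:37 UTC ≤ query < 2023-07-25 01:23 UTC
22·60 + 35 - 270 = 1085 min
1085 = 0·1440 + 1085; 1085 = 18·60 + 5 → 18:05, same day
→ 2023-05-15 18:05 LBH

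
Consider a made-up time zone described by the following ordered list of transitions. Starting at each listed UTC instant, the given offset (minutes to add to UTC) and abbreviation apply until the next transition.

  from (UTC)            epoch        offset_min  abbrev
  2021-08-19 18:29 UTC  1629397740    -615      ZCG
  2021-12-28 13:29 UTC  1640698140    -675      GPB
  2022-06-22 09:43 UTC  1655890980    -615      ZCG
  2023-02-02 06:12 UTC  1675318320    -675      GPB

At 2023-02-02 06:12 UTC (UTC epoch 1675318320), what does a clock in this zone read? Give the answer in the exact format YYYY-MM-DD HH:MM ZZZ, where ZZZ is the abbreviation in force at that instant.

2023-02-01 18:57 GPB

Query: 2023-02-02 06:12 UTC
Rule 4/4 (GPB, -11:15): 2023-02-02 06:12 UTC ≤ query < +∞
6·60 + 12 - 675 = -303 min
-303 = -1·1440 + 1137; 1137 = 18·60 + 57 → 18:57, 2023-02-02 - 1 day = 2023-02-01
→ 2023-02-01 18:57 GPB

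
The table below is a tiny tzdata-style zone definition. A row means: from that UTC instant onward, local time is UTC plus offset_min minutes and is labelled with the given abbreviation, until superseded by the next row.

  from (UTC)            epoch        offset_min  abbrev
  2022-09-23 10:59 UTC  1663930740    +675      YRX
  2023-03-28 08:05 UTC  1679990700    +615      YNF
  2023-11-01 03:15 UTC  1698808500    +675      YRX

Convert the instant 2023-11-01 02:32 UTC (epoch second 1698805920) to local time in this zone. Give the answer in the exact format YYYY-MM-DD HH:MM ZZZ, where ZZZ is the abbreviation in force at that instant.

2023-11-01 12:47 YNF

Query: 2023-11-01 02:32 UTC
Rule 2/3 (YNF, +10:15): 2023-03-28 08:05 UTC ≤ query < 2023-11-01 03:15 UTC
2·60 + 32 + 615 = 767 min
767 = 0·1440 + 767; 767 = 12·60 + 47 → 12:47, same day
→ 2023-11-01 12:47 YNF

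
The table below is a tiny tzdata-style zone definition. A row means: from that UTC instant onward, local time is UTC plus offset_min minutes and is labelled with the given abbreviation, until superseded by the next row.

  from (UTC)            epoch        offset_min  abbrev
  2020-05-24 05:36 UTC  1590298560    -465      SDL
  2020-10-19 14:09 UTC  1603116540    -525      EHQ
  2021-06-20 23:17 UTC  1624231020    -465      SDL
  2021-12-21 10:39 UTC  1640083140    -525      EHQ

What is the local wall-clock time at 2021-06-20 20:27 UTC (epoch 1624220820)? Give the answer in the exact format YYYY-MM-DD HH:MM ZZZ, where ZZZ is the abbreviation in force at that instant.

2021-06-20 11:42 EHQ

Query: 2021-06-20 20:27 UTC
Rule 2/4 (EHQ, -08:45): 2020-10-19 14:09 UTC ≤ query < 2021-06-20 23:17 UTC
20·60 + 27 - 525 = 702 min
702 = 0·1440 + 702; 702 = 11·60 + 42 → 11:42, same day
→ 2021-06-20 11:42 EHQ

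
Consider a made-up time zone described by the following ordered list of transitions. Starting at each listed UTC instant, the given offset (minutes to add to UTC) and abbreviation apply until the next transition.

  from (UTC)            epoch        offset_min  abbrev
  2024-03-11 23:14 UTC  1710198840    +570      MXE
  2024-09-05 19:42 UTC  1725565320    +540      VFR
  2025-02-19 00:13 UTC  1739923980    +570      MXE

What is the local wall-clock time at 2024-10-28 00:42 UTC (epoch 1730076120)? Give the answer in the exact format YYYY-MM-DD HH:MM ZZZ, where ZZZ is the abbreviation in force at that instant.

2024-10-28 09:42 VFR

Query: 2024-10-28 00:42 UTC
Rule 2/3 (VFR, +09:00): 2024-09-05 19:42 UTC ≤ query < 2025-02-19 00:13 UTC
0·60 + 42 + 540 = 582 min
582 = 0·1440 + 582; 582 = 9·60 + 42 → 09:42, same day
→ 2024-10-28 09:42 VFR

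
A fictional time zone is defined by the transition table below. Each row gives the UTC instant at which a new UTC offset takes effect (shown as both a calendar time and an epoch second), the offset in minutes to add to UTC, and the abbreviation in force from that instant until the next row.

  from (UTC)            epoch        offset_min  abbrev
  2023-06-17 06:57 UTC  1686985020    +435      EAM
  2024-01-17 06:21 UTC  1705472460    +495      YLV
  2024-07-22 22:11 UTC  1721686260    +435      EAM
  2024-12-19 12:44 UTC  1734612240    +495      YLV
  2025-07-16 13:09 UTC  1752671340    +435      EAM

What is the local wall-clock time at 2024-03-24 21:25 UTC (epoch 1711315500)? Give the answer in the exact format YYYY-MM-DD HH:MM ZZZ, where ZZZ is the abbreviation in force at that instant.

Query: 2024-03-24 21:25 UTC
Rule 2/5 (YLV, +08:15): 2024-01-17 06:21 UTC ≤ query < 2024-07-22 22:11 UTC
21·60 + 25 + 495 = 1780 min
1780 = 1·1440 + 340; 340 = 5·60 + 40 → 05:40, 2024-03-24 + 1 day = 2024-03-25
→ 2024-03-25 05:40 YLV

2024-03-25 05:40 YLV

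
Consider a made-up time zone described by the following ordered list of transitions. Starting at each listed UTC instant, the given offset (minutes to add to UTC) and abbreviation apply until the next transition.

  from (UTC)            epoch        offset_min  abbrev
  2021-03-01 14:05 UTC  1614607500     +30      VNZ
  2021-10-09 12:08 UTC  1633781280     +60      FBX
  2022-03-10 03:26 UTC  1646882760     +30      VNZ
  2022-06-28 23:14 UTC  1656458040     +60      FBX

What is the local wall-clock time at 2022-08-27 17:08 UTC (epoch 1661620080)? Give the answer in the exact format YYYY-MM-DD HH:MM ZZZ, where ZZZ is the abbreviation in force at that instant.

2022-08-27 18:08 FBX

Query: 2022-08-27 17:08 UTC
Rule 4/4 (FBX, +01:00): 2022-06-28 23:14 UTC ≤ query < +∞
17·60 + 8 + 60 = 1088 min
1088 = 0·1440 + 1088; 1088 = 18·60 + 8 → 18:08, same day
→ 2022-08-27 18:08 FBX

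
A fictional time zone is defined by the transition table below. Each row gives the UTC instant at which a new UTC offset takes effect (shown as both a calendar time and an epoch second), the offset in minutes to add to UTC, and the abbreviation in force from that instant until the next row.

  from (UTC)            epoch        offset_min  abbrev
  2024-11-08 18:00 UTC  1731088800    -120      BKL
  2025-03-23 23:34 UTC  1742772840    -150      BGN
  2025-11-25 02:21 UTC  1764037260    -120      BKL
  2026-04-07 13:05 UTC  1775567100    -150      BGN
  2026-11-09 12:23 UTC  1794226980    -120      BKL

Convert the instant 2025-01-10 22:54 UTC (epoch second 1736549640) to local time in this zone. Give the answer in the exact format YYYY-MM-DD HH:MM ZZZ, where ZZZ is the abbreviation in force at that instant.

2025-01-10 20:54 BKL

Query: 2025-01-10 22:54 UTC
Rule 1/5 (BKL, -02:00): 2024-11-08 18:00 UTC ≤ query < 2025-03-23 23:34 UTC
22·60 + 54 - 120 = 1254 min
1254 = 0·1440 + 1254; 1254 = 20·60 + 54 → 20:54, same day
→ 2025-01-10 20:54 BKL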